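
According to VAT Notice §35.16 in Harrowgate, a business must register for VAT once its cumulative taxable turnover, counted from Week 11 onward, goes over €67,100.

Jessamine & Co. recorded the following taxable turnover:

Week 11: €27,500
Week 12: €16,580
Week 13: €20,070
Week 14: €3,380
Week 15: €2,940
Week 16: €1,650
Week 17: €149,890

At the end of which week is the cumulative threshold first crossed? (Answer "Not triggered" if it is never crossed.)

Week 14

Through Week 11: €27,500
Through Week 12: €44,080
Through Week 13: €64,150
Through Week 14: €67,530 ← exceeds threshold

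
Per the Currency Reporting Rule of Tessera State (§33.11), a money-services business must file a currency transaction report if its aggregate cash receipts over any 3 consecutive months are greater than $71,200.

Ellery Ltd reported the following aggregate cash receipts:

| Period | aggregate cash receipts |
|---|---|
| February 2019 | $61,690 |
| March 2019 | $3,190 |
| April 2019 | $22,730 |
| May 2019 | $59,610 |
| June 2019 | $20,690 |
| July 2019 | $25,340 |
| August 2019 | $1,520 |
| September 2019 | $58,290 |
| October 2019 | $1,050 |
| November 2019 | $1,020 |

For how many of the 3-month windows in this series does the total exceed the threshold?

5

February 2019–April 2019: $61,690 + $3,190 + $22,730 = $87,610 (over)
March 2019–May 2019: $3,190 + $22,730 + $59,610 = $85,530 (over)
April 2019–June 2019: $22,730 + $59,610 + $20,690 = $103,030 (over)
May 2019–July 2019: $59,610 + $20,690 + $25,340 = $105,640 (over)
June 2019–August 2019: $20,690 + $25,340 + $1,520 = $47,550 (under)
July 2019–September 2019: $25,340 + $1,520 + $58,290 = $85,150 (over)
August 2019–October 2019: $1,520 + $58,290 + $1,050 = $60,860 (under)
September 2019–November 2019: $58,290 + $1,050 + $1,020 = $60,360 (under)
5 windows exceed the threshold.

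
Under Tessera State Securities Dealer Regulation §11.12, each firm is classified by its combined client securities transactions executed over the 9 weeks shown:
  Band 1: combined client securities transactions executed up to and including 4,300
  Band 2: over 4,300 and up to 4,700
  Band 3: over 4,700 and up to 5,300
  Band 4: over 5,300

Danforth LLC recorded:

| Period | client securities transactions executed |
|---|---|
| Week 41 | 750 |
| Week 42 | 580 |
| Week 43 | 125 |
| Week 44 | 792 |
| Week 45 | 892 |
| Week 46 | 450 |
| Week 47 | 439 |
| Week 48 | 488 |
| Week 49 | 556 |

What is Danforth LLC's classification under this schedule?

Band 3

Combined client securities transactions executed: 750 + 580 + 125 + 792 + 892 + 450 + 439 + 488 + 556 = 5,072.
4,700 < 5,072 ≤ 5,300, so Band 3 applies.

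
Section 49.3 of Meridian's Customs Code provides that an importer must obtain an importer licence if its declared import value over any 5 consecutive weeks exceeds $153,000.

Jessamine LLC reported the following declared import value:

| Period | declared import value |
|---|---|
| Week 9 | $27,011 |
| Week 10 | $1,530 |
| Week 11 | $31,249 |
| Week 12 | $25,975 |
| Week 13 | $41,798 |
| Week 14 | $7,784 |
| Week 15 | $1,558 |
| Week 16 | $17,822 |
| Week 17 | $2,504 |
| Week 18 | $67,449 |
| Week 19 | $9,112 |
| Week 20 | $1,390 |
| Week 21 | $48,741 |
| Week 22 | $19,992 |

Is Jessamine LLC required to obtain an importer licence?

Week 9–Week 13: $27,011 + $1,530 + $31,249 + $25,975 + $41,798 = $127,563 (under)
Week 10–Week 14: $1,530 + $31,249 + $25,975 + $41,798 + $7,784 = $108,336 (under)
Week 11–Week 15: $31,249 + $25,975 + $41,798 + $7,784 + $1,558 = $108,364 (under)
Week 12–Week 16: $25,975 + $41,798 + $7,784 + $1,558 + $17,822 = $94,937 (under)
Week 13–Week 17: $41,798 + $7,784 + $1,558 + $17,822 + $2,504 = $71,466 (under)
Week 14–Week 18: $7,784 + $1,558 + $17,822 + $2,504 + $67,449 = $97,117 (under)
Week 15–Week 19: $1,558 + $17,822 + $2,504 + $67,449 + $9,112 = $98,445 (under)
Week 16–Week 20: $17,822 + $2,504 + $67,449 + $9,112 + $1,390 = $98,277 (under)
Week 17–Week 21: $2,504 + $67,449 + $9,112 + $1,390 + $48,741 = $129,196 (under)
Week 18–Week 22: $67,449 + $9,112 + $1,390 + $48,741 + $19,992 = $146,684 (under)
No window exceeds $153,000.

No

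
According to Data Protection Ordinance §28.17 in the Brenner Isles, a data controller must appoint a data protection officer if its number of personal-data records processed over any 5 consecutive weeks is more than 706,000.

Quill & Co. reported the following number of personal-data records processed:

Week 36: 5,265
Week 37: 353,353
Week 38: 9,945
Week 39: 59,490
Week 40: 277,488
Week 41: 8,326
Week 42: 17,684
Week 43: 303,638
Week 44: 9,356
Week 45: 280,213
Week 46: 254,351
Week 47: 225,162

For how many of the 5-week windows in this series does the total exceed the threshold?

Week 36–Week 40: 5,265 + 353,353 + 9,945 + 59,490 + 277,488 = 705,541 (under)
Week 37–Week 41: 353,353 + 9,945 + 59,490 + 277,488 + 8,326 = 708,602 (over)
Week 38–Week 42: 9,945 + 59,490 + 277,488 + 8,326 + 17,684 = 372,933 (under)
Week 39–Week 43: 59,490 + 277,488 + 8,326 + 17,684 + 303,638 = 666,626 (under)
Week 40–Week 44: 277,488 + 8,326 + 17,684 + 303,638 + 9,356 = 616,492 (under)
Week 41–Week 45: 8,326 + 17,684 + 303,638 + 9,356 + 280,213 = 619,217 (under)
Week 42–Week 46: 17,684 + 303,638 + 9,356 + 280,213 + 254,351 = 865,242 (over)
Week 43–Week 47: 303,638 + 9,356 + 280,213 + 254,351 + 225,162 = 1,072,720 (over)
3 windows exceed the threshold.

3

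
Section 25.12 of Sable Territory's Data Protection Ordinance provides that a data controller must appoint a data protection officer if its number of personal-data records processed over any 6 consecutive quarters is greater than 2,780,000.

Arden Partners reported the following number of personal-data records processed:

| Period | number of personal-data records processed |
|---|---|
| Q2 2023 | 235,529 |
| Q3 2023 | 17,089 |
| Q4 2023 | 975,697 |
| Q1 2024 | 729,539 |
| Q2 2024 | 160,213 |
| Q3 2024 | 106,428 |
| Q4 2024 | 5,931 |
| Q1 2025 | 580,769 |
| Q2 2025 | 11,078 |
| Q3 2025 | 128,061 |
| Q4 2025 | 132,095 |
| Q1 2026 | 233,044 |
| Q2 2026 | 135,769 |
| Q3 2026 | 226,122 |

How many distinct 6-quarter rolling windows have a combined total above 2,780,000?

0

Q2 2023–Q3 2024: 235,529 + 17,089 + 975,697 + 729,539 + 160,213 + 106,428 = 2,224,495 (under)
Q3 2023–Q4 2024: 17,089 + 975,697 + 729,539 + 160,213 + 106,428 + 5,931 = 1,994,897 (under)
Q4 2023–Q1 2025: 975,697 + 729,539 + 160,213 + 106,428 + 5,931 + 580,769 = 2,558,577 (under)
Q1 2024–Q2 2025: 729,539 + 160,213 + 106,428 + 5,931 + 580,769 + 11,078 = 1,593,958 (under)
Q2 2024–Q3 2025: 160,213 + 106,428 + 5,931 + 580,769 + 11,078 + 128,061 = 992,480 (under)
Q3 2024–Q4 2025: 106,428 + 5,931 + 580,769 + 11,078 + 128,061 + 132,095 = 964,362 (under)
Q4 2024–Q1 2026: 5,931 + 580,769 + 11,078 + 128,061 + 132,095 + 233,044 = 1,090,978 (under)
Q1 2025–Q2 2026: 580,769 + 11,078 + 128,061 + 132,095 + 233,044 + 135,769 = 1,220,816 (under)
Q2 2025–Q3 2026: 11,078 + 128,061 + 132,095 + 233,044 + 135,769 + 226,122 = 866,169 (under)
0 windows exceed the threshold.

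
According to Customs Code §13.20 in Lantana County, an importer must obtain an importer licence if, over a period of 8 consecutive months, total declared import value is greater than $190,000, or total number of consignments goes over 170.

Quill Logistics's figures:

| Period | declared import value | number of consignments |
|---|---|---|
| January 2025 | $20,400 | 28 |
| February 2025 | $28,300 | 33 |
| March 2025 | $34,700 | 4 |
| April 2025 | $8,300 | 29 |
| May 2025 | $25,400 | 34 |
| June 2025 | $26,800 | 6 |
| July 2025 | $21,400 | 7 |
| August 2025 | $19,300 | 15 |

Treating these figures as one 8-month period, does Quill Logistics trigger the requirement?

Total declared import value: $20,400 + $28,300 + $34,700 + $8,300 + $25,400 + $26,800 + $21,400 + $19,300 = $184,600 (≤ $190,000).
Total number of consignments: 28 + 33 + 4 + 29 + 34 + 6 + 7 + 15 = 156 (≤ 170).
The test is 'or': neither threshold is exceeded.

No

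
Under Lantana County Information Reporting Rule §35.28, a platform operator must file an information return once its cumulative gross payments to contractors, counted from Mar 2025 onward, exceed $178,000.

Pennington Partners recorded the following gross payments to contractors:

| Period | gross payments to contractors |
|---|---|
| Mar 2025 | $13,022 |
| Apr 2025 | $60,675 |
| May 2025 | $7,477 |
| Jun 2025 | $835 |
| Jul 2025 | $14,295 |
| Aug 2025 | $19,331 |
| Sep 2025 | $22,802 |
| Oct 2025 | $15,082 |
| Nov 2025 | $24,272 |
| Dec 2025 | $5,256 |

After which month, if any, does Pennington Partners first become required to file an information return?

Through Mar 2025: $13,022
Through Apr 2025: $73,697
Through May 2025: $81,174
Through Jun 2025: $82,009
Through Jul 2025: $96,304
Through Aug 2025: $115,635
Through Sep 2025: $138,437
Through Oct 2025: $153,519
Through Nov 2025: $177,791
Through Dec 2025: $183,047 ← exceeds threshold

Dec 2025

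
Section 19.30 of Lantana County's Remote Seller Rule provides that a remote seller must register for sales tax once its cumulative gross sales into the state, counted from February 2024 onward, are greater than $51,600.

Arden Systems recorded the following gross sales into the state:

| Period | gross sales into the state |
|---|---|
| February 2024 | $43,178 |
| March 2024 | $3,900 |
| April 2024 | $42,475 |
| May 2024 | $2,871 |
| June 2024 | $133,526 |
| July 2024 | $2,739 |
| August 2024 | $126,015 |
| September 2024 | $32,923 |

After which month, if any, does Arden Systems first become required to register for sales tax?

Through February 2024: $43,178
Through March 2024: $47,078
Through April 2024: $89,553 ← exceeds threshold

April 2024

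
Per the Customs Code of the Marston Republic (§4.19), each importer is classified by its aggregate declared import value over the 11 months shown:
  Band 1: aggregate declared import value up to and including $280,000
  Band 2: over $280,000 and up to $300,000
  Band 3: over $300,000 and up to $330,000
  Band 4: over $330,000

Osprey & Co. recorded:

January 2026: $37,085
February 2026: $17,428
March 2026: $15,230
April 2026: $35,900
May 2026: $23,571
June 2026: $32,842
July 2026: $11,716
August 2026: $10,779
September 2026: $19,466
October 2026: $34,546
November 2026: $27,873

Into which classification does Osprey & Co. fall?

Band 1

Aggregate declared import value: $37,085 + $17,428 + $15,230 + $35,900 + $23,571 + $32,842 + $11,716 + $10,779 + $19,466 + $34,546 + $27,873 = $266,436.
$266,436 ≤ $280,000, so Band 1 applies.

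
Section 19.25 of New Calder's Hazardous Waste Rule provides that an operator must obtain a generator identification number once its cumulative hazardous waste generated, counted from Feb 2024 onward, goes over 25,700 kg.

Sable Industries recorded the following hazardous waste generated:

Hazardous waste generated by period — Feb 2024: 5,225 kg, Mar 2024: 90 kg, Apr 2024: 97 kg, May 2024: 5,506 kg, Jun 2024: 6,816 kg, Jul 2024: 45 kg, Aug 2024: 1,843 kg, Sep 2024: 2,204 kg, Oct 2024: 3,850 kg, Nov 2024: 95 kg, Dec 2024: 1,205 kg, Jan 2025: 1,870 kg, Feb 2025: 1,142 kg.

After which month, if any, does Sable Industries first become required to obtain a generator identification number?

Through Feb 2024: 5,225 kg
Through Mar 2024: 5,315 kg
Through Apr 2024: 5,412 kg
Through May 2024: 10,918 kg
Through Jun 2024: 17,734 kg
Through Jul 2024: 17,779 kg
Through Aug 2024: 19,622 kg
Through Sep 2024: 21,826 kg
Through Oct 2024: 25,676 kg
Through Nov 2024: 25,771 kg ← exceeds threshold

Nov 2024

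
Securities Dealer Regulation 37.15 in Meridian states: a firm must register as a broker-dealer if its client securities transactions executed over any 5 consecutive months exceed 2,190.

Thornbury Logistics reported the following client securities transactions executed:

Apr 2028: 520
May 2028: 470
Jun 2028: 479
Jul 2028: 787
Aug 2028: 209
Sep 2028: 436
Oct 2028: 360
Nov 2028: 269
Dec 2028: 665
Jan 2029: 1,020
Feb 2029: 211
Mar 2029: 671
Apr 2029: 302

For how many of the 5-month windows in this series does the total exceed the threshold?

Apr 2028–Aug 2028: 520 + 470 + 479 + 787 + 209 = 2,465 (over)
May 2028–Sep 2028: 470 + 479 + 787 + 209 + 436 = 2,381 (over)
Jun 2028–Oct 2028: 479 + 787 + 209 + 436 + 360 = 2,271 (over)
Jul 2028–Nov 2028: 787 + 209 + 436 + 360 + 269 = 2,061 (under)
Aug 2028–Dec 2028: 209 + 436 + 360 + 269 + 665 = 1,939 (under)
Sep 2028–Jan 2029: 436 + 360 + 269 + 665 + 1,020 = 2,750 (over)
Oct 2028–Feb 2029: 360 + 269 + 665 + 1,020 + 211 = 2,525 (over)
Nov 2028–Mar 2029: 269 + 665 + 1,020 + 211 + 671 = 2,836 (over)
Dec 2028–Apr 2029: 665 + 1,020 + 211 + 671 + 302 = 2,869 (over)
7 windows exceed the threshold.

7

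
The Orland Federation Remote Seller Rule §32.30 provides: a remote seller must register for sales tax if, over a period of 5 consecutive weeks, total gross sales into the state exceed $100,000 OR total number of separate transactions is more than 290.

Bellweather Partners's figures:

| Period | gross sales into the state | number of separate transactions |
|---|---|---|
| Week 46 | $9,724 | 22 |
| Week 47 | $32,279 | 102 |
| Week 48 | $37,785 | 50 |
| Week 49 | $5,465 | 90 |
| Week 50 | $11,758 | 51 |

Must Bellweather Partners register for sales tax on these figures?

Yes

Total gross sales into the state: $9,724 + $32,279 + $37,785 + $5,465 + $11,758 = $97,011 (≤ $100,000).
Total number of separate transactions: 22 + 102 + 50 + 90 + 51 = 315 (> 290).
The test is 'or': at least one threshold is exceeded.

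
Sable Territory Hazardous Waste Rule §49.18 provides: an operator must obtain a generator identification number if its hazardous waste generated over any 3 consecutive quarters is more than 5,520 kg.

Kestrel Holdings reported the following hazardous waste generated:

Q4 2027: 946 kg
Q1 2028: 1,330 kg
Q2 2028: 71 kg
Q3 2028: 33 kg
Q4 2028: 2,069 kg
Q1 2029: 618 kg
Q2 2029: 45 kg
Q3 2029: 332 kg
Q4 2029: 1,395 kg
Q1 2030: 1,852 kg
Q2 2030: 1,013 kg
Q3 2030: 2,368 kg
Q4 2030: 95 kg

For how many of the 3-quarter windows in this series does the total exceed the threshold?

0

Q4 2027–Q2 2028: 946 kg + 1,330 kg + 71 kg = 2,347 kg (under)
Q1 2028–Q3 2028: 1,330 kg + 71 kg + 33 kg = 1,434 kg (under)
Q2 2028–Q4 2028: 71 kg + 33 kg + 2,069 kg = 2,173 kg (under)
Q3 2028–Q1 2029: 33 kg + 2,069 kg + 618 kg = 2,720 kg (under)
Q4 2028–Q2 2029: 2,069 kg + 618 kg + 45 kg = 2,732 kg (under)
Q1 2029–Q3 2029: 618 kg + 45 kg + 332 kg = 995 kg (under)
Q2 2029–Q4 2029: 45 kg + 332 kg + 1,395 kg = 1,772 kg (under)
Q3 2029–Q1 2030: 332 kg + 1,395 kg + 1,852 kg = 3,579 kg (under)
Q4 2029–Q2 2030: 1,395 kg + 1,852 kg + 1,013 kg = 4,260 kg (under)
Q1 2030–Q3 2030: 1,852 kg + 1,013 kg + 2,368 kg = 5,233 kg (under)
Q2 2030–Q4 2030: 1,013 kg + 2,368 kg + 95 kg = 3,476 kg (under)
0 windows exceed the threshold.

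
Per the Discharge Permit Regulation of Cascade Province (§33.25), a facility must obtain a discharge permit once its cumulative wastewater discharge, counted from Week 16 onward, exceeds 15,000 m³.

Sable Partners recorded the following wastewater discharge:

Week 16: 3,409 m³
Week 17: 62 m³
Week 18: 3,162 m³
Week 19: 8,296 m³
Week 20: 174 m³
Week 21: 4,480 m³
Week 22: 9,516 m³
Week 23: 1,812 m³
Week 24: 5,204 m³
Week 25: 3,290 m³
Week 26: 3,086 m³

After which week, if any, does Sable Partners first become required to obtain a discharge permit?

Through Week 16: 3,409 m³
Through Week 17: 3,471 m³
Through Week 18: 6,633 m³
Through Week 19: 14,929 m³
Through Week 20: 15,103 m³ ← exceeds threshold

Week 20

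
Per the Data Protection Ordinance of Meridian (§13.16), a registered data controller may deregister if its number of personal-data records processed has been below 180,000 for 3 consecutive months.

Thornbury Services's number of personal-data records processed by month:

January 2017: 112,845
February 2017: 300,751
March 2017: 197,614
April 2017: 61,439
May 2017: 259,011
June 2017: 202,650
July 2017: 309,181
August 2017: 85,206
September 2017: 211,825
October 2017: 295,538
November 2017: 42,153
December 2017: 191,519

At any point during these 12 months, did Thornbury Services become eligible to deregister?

Months below 180,000: January 2017, April 2017, August 2017, November 2017.
Longest run of consecutive months below the threshold: 1.
1 < 3, so Thornbury Services never became eligible.

No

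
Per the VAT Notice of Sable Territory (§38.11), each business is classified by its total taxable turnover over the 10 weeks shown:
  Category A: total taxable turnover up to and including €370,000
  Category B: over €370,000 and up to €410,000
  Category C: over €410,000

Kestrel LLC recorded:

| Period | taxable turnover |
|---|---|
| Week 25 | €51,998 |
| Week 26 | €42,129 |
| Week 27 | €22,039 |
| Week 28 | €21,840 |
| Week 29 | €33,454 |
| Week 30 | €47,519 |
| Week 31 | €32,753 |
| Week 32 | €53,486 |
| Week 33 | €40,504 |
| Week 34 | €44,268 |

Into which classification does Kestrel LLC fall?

Total taxable turnover: €51,998 + €42,129 + €22,039 + €21,840 + €33,454 + €47,519 + €32,753 + €53,486 + €40,504 + €44,268 = €389,990.
€370,000 < €389,990 ≤ €410,000, so Category B applies.

Category B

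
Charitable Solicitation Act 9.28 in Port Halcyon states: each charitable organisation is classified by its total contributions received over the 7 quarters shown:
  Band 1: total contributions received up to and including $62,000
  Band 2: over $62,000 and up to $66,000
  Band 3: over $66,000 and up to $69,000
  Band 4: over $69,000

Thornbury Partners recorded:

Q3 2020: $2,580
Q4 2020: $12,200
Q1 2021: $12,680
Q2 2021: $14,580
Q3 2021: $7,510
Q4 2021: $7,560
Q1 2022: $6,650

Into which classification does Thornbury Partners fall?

Band 2

Total contributions received: $2,580 + $12,200 + $12,680 + $14,580 + $7,510 + $7,560 + $6,650 = $63,760.
$62,000 < $63,760 ≤ $66,000, so Band 2 applies.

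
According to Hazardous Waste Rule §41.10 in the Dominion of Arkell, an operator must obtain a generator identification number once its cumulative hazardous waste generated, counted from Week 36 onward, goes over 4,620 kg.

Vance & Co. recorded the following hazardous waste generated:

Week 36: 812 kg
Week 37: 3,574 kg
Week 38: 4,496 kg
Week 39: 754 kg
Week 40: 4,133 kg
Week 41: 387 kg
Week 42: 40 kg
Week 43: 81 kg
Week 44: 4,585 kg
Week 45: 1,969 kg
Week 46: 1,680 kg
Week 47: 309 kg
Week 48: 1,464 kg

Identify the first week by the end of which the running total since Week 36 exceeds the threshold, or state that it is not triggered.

Through Week 36: 812 kg
Through Week 37: 4,386 kg
Through Week 38: 8,882 kg ← exceeds threshold

Week 38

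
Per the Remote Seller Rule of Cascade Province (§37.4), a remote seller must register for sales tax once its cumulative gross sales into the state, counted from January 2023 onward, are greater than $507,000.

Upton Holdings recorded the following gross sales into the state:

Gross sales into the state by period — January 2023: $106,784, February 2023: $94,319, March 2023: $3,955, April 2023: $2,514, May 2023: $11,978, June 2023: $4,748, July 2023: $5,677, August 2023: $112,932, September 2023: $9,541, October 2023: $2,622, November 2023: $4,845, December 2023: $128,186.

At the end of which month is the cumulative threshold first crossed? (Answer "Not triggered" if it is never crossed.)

Through January 2023: $106,784
Through February 2023: $201,103
Through March 2023: $205,058
Through April 2023: $207,572
Through May 2023: $219,550
Through June 2023: $224,298
Through July 2023: $229,975
Through August 2023: $342,907
Through September 2023: $352,448
Through October 2023: $355,070
Through November 2023: $359,915
Through December 2023: $488,101
Final cumulative total $488,101 ≤ $507,000; the threshold is never exceeded.

Not triggered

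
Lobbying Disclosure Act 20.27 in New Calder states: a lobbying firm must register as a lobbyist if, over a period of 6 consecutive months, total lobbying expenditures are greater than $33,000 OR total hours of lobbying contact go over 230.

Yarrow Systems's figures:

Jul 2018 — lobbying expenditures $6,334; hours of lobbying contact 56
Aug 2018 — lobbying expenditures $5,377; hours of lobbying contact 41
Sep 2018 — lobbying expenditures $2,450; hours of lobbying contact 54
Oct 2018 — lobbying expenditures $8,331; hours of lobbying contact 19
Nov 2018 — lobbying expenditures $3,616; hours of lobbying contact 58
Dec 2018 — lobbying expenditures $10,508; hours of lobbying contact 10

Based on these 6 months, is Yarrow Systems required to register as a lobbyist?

Total lobbying expenditures: $6,334 + $5,377 + $2,450 + $8,331 + $3,616 + $10,508 = $36,616 (> $33,000).
Total hours of lobbying contact: 56 + 41 + 54 + 19 + 58 + 10 = 238 (> 230).
The test is 'or': at least one threshold is exceeded.

Yes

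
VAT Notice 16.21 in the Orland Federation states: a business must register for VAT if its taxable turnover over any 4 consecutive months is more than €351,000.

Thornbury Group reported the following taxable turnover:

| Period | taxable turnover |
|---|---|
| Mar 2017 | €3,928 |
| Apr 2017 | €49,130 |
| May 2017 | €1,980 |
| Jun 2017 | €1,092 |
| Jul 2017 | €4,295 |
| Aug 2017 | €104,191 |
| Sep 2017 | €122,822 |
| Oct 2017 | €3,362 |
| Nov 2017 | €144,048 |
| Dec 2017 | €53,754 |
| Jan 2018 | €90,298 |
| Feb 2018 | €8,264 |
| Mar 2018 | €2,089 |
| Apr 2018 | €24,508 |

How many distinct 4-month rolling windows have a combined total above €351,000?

1

Mar 2017–Jun 2017: €3,928 + €49,130 + €1,980 + €1,092 = €56,130 (under)
Apr 2017–Jul 2017: €49,130 + €1,980 + €1,092 + €4,295 = €56,497 (under)
May 2017–Aug 2017: €1,980 + €1,092 + €4,295 + €104,191 = €111,558 (under)
Jun 2017–Sep 2017: €1,092 + €4,295 + €104,191 + €122,822 = €232,400 (under)
Jul 2017–Oct 2017: €4,295 + €104,191 + €122,822 + €3,362 = €234,670 (under)
Aug 2017–Nov 2017: €104,191 + €122,822 + €3,362 + €144,048 = €374,423 (over)
Sep 2017–Dec 2017: €122,822 + €3,362 + €144,048 + €53,754 = €323,986 (under)
Oct 2017–Jan 2018: €3,362 + €144,048 + €53,754 + €90,298 = €291,462 (under)
Nov 2017–Feb 2018: €144,048 + €53,754 + €90,298 + €8,264 = €296,364 (under)
Dec 2017–Mar 2018: €53,754 + €90,298 + €8,264 + €2,089 = €154,405 (under)
Jan 2018–Apr 2018: €90,298 + €8,264 + €2,089 + €24,508 = €125,159 (under)
1 window exceeds the threshold.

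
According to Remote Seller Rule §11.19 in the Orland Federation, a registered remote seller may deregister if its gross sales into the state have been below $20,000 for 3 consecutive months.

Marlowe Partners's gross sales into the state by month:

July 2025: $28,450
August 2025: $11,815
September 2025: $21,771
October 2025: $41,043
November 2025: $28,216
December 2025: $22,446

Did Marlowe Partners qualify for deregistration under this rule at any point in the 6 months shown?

Months below $20,000: August 2025.
Longest run of consecutive months below the threshold: 1.
1 < 3, so Marlowe Partners never became eligible.

No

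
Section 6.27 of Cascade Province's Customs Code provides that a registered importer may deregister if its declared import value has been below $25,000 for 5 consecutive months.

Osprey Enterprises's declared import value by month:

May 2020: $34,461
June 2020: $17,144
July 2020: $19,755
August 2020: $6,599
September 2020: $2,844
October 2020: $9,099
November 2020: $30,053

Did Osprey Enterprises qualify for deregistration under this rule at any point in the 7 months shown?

Yes

Months below $25,000: June 2020, July 2020, August 2020, September 2020, October 2020.
Longest run of consecutive months below the threshold: 5.
5 ≥ 5, so Osprey Enterprises became eligible.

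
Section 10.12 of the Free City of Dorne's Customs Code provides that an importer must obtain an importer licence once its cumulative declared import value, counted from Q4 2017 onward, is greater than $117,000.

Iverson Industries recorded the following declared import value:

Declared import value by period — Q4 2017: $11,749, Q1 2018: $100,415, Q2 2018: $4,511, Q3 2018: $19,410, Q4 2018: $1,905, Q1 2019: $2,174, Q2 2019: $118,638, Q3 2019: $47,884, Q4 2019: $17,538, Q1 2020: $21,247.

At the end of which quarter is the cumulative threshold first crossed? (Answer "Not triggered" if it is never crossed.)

Q3 2018

Through Q4 2017: $11,749
Through Q1 2018: $112,164
Through Q2 2018: $116,675
Through Q3 2018: $136,085 ← exceeds threshold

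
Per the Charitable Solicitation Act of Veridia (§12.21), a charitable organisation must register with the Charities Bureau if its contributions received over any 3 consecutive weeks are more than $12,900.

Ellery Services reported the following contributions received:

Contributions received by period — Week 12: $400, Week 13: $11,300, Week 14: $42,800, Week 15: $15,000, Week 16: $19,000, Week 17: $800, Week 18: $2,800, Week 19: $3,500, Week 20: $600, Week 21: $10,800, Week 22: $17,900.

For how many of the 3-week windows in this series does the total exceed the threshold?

7

Week 12–Week 14: $400 + $11,300 + $42,800 = $54,500 (over)
Week 13–Week 15: $11,300 + $42,800 + $15,000 = $69,100 (over)
Week 14–Week 16: $42,800 + $15,000 + $19,000 = $76,800 (over)
Week 15–Week 17: $15,000 + $19,000 + $800 = $34,800 (over)
Week 16–Week 18: $19,000 + $800 + $2,800 = $22,600 (over)
Week 17–Week 19: $800 + $2,800 + $3,500 = $7,100 (under)
Week 18–Week 20: $2,800 + $3,500 + $600 = $6,900 (under)
Week 19–Week 21: $3,500 + $600 + $10,800 = $14,900 (over)
Week 20–Week 22: $600 + $10,800 + $17,900 = $29,300 (over)
7 windows exceed the threshold.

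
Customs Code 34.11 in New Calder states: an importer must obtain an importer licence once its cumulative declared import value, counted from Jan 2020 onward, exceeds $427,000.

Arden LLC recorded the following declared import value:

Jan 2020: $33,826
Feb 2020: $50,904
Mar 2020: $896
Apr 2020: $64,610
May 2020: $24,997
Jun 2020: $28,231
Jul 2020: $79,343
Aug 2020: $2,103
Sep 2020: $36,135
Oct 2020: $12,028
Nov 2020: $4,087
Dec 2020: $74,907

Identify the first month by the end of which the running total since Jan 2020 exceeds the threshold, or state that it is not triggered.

Not triggered

Through Jan 2020: $33,826
Through Feb 2020: $84,730
Through Mar 2020: $85,626
Through Apr 2020: $150,236
Through May 2020: $175,233
Through Jun 2020: $203,464
Through Jul 2020: $282,807
Through Aug 2020: $284,910
Through Sep 2020: $321,045
Through Oct 2020: $333,073
Through Nov 2020: $337,160
Through Dec 2020: $412,067
Final cumulative total $412,067 ≤ $427,000; the threshold is never exceeded.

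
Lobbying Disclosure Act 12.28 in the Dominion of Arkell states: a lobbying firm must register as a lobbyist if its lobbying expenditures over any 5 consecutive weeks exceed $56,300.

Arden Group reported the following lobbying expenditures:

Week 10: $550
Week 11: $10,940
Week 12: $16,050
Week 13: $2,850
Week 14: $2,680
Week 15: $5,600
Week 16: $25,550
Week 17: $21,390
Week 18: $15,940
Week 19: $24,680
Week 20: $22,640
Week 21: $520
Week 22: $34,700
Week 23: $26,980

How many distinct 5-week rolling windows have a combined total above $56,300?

Week 10–Week 14: $550 + $10,940 + $16,050 + $2,850 + $2,680 = $33,070 (under)
Week 11–Week 15: $10,940 + $16,050 + $2,850 + $2,680 + $5,600 = $38,120 (under)
Week 12–Week 16: $16,050 + $2,850 + $2,680 + $5,600 + $25,550 = $52,730 (under)
Week 13–Week 17: $2,850 + $2,680 + $5,600 + $25,550 + $21,390 = $58,070 (over)
Week 14–Week 18: $2,680 + $5,600 + $25,550 + $21,390 + $15,940 = $71,160 (over)
Week 15–Week 19: $5,600 + $25,550 + $21,390 + $15,940 + $24,680 = $93,160 (over)
Week 16–Week 20: $25,550 + $21,390 + $15,940 + $24,680 + $22,640 = $110,200 (over)
Week 17–Week 21: $21,390 + $15,940 + $24,680 + $22,640 + $520 = $85,170 (over)
Week 18–Week 22: $15,940 + $24,680 + $22,640 + $520 + $34,700 = $98,480 (over)
Week 19–Week 23: $24,680 + $22,640 + $520 + $34,700 + $26,980 = $109,520 (over)
7 windows exceed the threshold.

7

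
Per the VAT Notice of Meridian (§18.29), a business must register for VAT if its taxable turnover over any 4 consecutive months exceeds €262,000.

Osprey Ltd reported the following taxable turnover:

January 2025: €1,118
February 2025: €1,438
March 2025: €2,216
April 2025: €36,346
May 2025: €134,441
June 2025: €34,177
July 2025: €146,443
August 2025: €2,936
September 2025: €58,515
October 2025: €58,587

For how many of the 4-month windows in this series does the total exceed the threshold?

January 2025–April 2025: €1,118 + €1,438 + €2,216 + €36,346 = €41,118 (under)
February 2025–May 2025: €1,438 + €2,216 + €36,346 + €134,441 = €174,441 (under)
March 2025–June 2025: €2,216 + €36,346 + €134,441 + €34,177 = €207,180 (under)
April 2025–July 2025: €36,346 + €134,441 + €34,177 + €146,443 = €351,407 (over)
May 2025–August 2025: €134,441 + €34,177 + €146,443 + €2,936 = €317,997 (over)
June 2025–September 2025: €34,177 + €146,443 + €2,936 + €58,515 = €242,071 (under)
July 2025–October 2025: €146,443 + €2,936 + €58,515 + €58,587 = €266,481 (over)
3 windows exceed the threshold.

3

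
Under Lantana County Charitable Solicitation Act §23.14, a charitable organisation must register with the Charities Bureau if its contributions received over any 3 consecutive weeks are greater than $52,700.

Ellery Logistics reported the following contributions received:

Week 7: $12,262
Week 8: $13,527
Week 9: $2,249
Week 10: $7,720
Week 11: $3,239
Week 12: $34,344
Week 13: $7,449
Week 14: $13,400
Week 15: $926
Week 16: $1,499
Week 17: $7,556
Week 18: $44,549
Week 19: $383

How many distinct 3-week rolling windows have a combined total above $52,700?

2

Week 7–Week 9: $12,262 + $13,527 + $2,249 = $28,038 (under)
Week 8–Week 10: $13,527 + $2,249 + $7,720 = $23,496 (under)
Week 9–Week 11: $2,249 + $7,720 + $3,239 = $13,208 (under)
Week 10–Week 12: $7,720 + $3,239 + $34,344 = $45,303 (under)
Week 11–Week 13: $3,239 + $34,344 + $7,449 = $45,032 (under)
Week 12–Week 14: $34,344 + $7,449 + $13,400 = $55,193 (over)
Week 13–Week 15: $7,449 + $13,400 + $926 = $21,775 (under)
Week 14–Week 16: $13,400 + $926 + $1,499 = $15,825 (under)
Week 15–Week 17: $926 + $1,499 + $7,556 = $9,981 (under)
Week 16–Week 18: $1,499 + $7,556 + $44,549 = $53,604 (over)
Week 17–Week 19: $7,556 + $44,549 + $383 = $52,488 (under)
2 windows exceed the threshold.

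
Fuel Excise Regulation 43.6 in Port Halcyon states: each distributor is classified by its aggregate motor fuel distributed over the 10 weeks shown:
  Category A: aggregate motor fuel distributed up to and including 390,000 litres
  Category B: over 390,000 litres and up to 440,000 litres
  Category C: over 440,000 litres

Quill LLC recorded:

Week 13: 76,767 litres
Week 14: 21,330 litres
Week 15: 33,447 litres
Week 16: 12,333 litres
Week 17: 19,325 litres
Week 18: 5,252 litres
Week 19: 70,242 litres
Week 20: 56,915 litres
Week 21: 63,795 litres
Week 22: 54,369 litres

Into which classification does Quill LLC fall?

Category B

Aggregate motor fuel distributed: 76,767 litres + 21,330 litres + 33,447 litres + 12,333 litres + 19,325 litres + 5,252 litres + 70,242 litres + 56,915 litres + 63,795 litres + 54,369 litres = 413,775 litres.
390,000 litres < 413,775 litres ≤ 440,000 litres, so Category B applies.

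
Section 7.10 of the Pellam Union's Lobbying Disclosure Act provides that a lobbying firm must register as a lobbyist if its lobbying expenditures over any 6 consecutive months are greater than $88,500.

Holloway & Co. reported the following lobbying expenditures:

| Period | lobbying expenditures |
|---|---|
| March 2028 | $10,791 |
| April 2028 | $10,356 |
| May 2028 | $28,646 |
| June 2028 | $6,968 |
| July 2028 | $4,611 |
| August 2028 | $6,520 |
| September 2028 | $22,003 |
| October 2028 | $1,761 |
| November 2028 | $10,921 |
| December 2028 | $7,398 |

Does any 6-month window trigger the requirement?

March 2028–August 2028: $10,791 + $10,356 + $28,646 + $6,968 + $4,611 + $6,520 = $67,892 (under)
April 2028–September 2028: $10,356 + $28,646 + $6,968 + $4,611 + $6,520 + $22,003 = $79,104 (under)
May 2028–October 2028: $28,646 + $6,968 + $4,611 + $6,520 + $22,003 + $1,761 = $70,509 (under)
June 2028–November 2028: $6,968 + $4,611 + $6,520 + $22,003 + $1,761 + $10,921 = $52,784 (under)
July 2028–December 2028: $4,611 + $6,520 + $22,003 + $1,761 + $10,921 + $7,398 = $53,214 (under)
No window exceeds $88,500.

No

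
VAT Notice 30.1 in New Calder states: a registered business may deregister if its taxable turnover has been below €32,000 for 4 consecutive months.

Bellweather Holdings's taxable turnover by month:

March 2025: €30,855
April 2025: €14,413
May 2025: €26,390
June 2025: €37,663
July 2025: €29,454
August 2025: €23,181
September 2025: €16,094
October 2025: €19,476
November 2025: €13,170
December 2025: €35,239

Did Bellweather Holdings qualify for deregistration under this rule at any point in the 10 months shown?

Yes

Months below €32,000: March 2025, April 2025, May 2025, July 2025, August 2025, September 2025, October 2025, November 2025.
Longest run of consecutive months below the threshold: 5.
5 ≥ 4, so Bellweather Holdings became eligible.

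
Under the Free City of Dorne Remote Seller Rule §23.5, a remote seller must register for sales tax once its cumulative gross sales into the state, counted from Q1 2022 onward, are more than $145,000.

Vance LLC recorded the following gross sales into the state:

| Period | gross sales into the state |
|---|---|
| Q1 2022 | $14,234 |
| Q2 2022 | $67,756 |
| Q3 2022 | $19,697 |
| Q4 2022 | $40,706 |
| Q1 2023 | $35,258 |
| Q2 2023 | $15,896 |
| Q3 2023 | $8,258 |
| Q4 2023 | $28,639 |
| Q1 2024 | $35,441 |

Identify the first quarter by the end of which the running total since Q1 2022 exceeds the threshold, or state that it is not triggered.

Q1 2023

Through Q1 2022: $14,234
Through Q2 2022: $81,990
Through Q3 2022: $101,687
Through Q4 2022: $142,393
Through Q1 2023: $177,651 ← exceeds threshold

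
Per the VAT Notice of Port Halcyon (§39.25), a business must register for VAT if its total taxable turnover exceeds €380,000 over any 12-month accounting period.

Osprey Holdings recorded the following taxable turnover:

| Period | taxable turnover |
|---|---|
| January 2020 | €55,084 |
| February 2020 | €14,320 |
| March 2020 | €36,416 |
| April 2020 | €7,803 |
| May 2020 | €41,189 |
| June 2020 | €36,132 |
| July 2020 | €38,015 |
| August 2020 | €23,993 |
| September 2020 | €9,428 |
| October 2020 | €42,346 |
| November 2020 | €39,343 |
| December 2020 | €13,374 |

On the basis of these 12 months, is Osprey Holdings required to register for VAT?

Total taxable turnover: €55,084 + €14,320 + €36,416 + €7,803 + €41,189 + €36,132 + €38,015 + €23,993 + €9,428 + €42,346 + €39,343 + €13,374 = €357,443.
€357,443 ≤ €380,000, so the threshold is not exceeded.

No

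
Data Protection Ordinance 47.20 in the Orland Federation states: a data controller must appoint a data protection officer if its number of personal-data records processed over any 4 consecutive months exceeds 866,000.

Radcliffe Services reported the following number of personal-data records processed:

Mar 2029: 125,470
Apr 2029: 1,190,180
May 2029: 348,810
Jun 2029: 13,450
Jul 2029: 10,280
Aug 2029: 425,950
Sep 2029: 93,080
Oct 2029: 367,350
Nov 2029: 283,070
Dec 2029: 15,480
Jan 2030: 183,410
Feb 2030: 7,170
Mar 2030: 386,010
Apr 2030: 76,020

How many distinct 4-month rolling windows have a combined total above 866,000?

4

Mar 2029–Jun 2029: 125,470 + 1,190,180 + 348,810 + 13,450 = 1,677,910 (over)
Apr 2029–Jul 2029: 1,190,180 + 348,810 + 13,450 + 10,280 = 1,562,720 (over)
May 2029–Aug 2029: 348,810 + 13,450 + 10,280 + 425,950 = 798,490 (under)
Jun 2029–Sep 2029: 13,450 + 10,280 + 425,950 + 93,080 = 542,760 (under)
Jul 2029–Oct 2029: 10,280 + 425,950 + 93,080 + 367,350 = 896,660 (over)
Aug 2029–Nov 2029: 425,950 + 93,080 + 367,350 + 283,070 = 1,169,450 (over)
Sep 2029–Dec 2029: 93,080 + 367,350 + 283,070 + 15,480 = 758,980 (under)
Oct 2029–Jan 2030: 367,350 + 283,070 + 15,480 + 183,410 = 849,310 (under)
Nov 2029–Feb 2030: 283,070 + 15,480 + 183,410 + 7,170 = 489,130 (under)
Dec 2029–Mar 2030: 15,480 + 183,410 + 7,170 + 386,010 = 592,070 (under)
Jan 2030–Apr 2030: 183,410 + 7,170 + 386,010 + 76,020 = 652,610 (under)
4 windows exceed the threshold.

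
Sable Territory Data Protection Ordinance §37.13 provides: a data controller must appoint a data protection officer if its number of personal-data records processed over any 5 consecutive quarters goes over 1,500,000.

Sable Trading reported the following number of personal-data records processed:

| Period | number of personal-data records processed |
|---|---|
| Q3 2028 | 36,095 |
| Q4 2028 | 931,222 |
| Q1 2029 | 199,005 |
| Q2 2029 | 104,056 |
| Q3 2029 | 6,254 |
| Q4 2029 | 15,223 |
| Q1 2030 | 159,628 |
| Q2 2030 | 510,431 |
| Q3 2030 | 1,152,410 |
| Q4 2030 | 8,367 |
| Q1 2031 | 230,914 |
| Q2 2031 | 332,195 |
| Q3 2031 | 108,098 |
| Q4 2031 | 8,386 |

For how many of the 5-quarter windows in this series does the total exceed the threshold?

Q3 2028–Q3 2029: 36,095 + 931,222 + 199,005 + 104,056 + 6,254 = 1,276,632 (under)
Q4 2028–Q4 2029: 931,222 + 199,005 + 104,056 + 6,254 + 15,223 = 1,255,760 (under)
Q1 2029–Q1 2030: 199,005 + 104,056 + 6,254 + 15,223 + 159,628 = 484,166 (under)
Q2 2029–Q2 2030: 104,056 + 6,254 + 15,223 + 159,628 + 510,431 = 795,592 (under)
Q3 2029–Q3 2030: 6,254 + 15,223 + 159,628 + 510,431 + 1,152,410 = 1,843,946 (over)
Q4 2029–Q4 2030: 15,223 + 159,628 + 510,431 + 1,152,410 + 8,367 = 1,846,059 (over)
Q1 2030–Q1 2031: 159,628 + 510,431 + 1,152,410 + 8,367 + 230,914 = 2,061,750 (over)
Q2 2030–Q2 2031: 510,431 + 1,152,410 + 8,367 + 230,914 + 332,195 = 2,234,317 (over)
Q3 2030–Q3 2031: 1,152,410 + 8,367 + 230,914 + 332,195 + 108,098 = 1,831,984 (over)
Q4 2030–Q4 2031: 8,367 + 230,914 + 332,195 + 108,098 + 8,386 = 687,960 (under)
5 windows exceed the threshold.

5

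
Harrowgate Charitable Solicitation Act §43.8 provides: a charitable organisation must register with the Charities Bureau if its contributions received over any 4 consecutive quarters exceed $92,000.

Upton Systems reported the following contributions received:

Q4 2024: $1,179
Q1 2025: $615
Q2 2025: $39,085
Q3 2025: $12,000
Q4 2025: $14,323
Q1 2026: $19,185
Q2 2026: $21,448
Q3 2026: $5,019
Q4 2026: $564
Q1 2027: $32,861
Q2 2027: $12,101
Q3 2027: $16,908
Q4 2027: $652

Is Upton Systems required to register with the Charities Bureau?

No

Q4 2024–Q3 2025: $1,179 + $615 + $39,085 + $12,000 = $52,879 (under)
Q1 2025–Q4 2025: $615 + $39,085 + $12,000 + $14,323 = $66,023 (under)
Q2 2025–Q1 2026: $39,085 + $12,000 + $14,323 + $19,185 = $84,593 (under)
Q3 2025–Q2 2026: $12,000 + $14,323 + $19,185 + $21,448 = $66,956 (under)
Q4 2025–Q3 2026: $14,323 + $19,185 + $21,448 + $5,019 = $59,975 (under)
Q1 2026–Q4 2026: $19,185 + $21,448 + $5,019 + $564 = $46,216 (under)
Q2 2026–Q1 2027: $21,448 + $5,019 + $564 + $32,861 = $59,892 (under)
Q3 2026–Q2 2027: $5,019 + $564 + $32,861 + $12,101 = $50,545 (under)
Q4 2026–Q3 2027: $564 + $32,861 + $12,101 + $16,908 = $62,434 (under)
Q1 2027–Q4 2027: $32,861 + $12,101 + $16,908 + $652 = $62,522 (under)
No window exceeds $92,000.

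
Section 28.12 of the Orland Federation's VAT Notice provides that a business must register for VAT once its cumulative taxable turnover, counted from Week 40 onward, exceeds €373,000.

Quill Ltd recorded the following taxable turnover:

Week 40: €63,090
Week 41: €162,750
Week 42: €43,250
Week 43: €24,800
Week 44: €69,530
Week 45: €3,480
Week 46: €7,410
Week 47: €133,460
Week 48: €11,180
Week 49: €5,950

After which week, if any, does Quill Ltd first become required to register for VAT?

Through Week 40: €63,090
Through Week 41: €225,840
Through Week 42: €269,090
Through Week 43: €293,890
Through Week 44: €363,420
Through Week 45: €366,900
Through Week 46: €374,310 ← exceeds threshold

Week 46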